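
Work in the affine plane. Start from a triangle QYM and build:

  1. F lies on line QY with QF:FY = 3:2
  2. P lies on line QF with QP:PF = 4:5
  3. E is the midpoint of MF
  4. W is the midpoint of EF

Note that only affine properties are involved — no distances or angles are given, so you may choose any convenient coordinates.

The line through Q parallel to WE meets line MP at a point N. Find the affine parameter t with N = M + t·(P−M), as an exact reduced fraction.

t = 9/5

Choose coordinates Q = (0, 0), Y = (1, 0), M = (0, 1).
1. F lies on line QY with QF:FY = 3:2 ⇒ F = (3/5, 0)
2. P lies on line QF with QP:PF = 4:5 ⇒ P = (4/15, 0)
3. E is the midpoint of MF ⇒ E = (3/10, 1/2)
4. W is the midpoint of EF ⇒ W = (9/20, 1/4)
through Q parallel to WE: direction (-3/20, 1/4); meets MP at N = (12/25, -4/5)
N = M + t·(P−M) with t = 9/5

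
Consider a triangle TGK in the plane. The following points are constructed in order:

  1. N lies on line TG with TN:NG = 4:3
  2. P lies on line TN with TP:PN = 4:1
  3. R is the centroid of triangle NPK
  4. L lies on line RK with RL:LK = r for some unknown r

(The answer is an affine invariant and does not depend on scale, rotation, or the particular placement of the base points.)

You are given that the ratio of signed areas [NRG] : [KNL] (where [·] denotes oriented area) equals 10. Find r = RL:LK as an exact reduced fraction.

Work in coordinates with T = (0, 0), G = (1, 0), K = (0, 1).
1. N lies on line TG with TN:NG = 4:3 ⇒ N = (4/7, 0)
2. P lies on line TN with TP:PN = 4:1 ⇒ P = (16/35, 0)
3. R is the centroid of triangle NPK ⇒ R = (12/35, 1/3)
4. With RL:LK = r, write λ = r/(r+1) so L = R + λ·(K−R); L is affine-linear in λ
Every point depending on L is an affine combination of L and λ-independent points, so each such coordinate is linear in λ; the λ² term in each signed area is a multiple of (K−R)×(K−R) = 0, so 2·[NRG] and 2·[KNL] are each linear in λ. Evaluating at λ=0 and λ=1:
  2·[NRG] = -1/7,   2·[KNL] = 4/105·λ − 4/105
So [NRG]:[KNL] = (-1/7) / (4/105·λ − 4/105). Setting this equal to 10:
  -1/7 = 10·(4/105·λ − 4/105)  ⇒  λ = 5/8
Then r = λ/(1−λ) = (5/8)/(3/8) = 5/3. Check: with r = 5/3, L = (9/70, 3/4) and [NRG]:[KNL] = 10 as required.

r = 5/3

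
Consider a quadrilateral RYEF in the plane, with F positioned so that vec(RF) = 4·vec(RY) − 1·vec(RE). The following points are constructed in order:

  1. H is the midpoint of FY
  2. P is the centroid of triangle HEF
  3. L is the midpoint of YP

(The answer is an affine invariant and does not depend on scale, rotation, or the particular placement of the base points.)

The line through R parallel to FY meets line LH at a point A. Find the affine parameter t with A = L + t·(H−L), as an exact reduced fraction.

Choose coordinates R = (0, 0), Y = (1, 0), E = (0, 1), F = (4, -1).
1. H is the midpoint of FY ⇒ H = (5/2, -1/2)
2. P is the centroid of triangle HEF ⇒ P = (13/6, -1/6)
3. L is the midpoint of YP ⇒ L = (19/12, -1/12)
through R parallel to FY: direction (-3, 1); meets LH at A = (21/4, -7/4)
A = L + t·(H−L) with t = 4

t = 4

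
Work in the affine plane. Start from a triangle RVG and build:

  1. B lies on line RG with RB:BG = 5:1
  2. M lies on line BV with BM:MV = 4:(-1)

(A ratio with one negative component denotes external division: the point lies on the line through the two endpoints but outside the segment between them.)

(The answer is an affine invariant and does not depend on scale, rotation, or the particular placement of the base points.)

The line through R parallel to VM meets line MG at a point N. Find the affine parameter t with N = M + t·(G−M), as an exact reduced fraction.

t = -5

Assign R = (0, 0), V = (1, 0), G = (0, 1) — the answer is frame-independent, so this choice is without loss of generality.
1. B lies on line RG with RB:BG = 5:1 ⇒ B = (0, 5/6)
2. M lies on line BV with BM:MV = 4:(-1) ⇒ M = (4/3, -5/18)
through R parallel to VM: direction (1/3, -5/18); meets MG at N = (8, -20/3)
N = M + t·(G−M) with t = -5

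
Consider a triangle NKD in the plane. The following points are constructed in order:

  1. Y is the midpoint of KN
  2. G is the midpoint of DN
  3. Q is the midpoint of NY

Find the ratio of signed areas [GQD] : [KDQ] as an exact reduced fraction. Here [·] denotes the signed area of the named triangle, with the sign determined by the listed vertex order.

Assign N = (0, 0), K = (1, 0), D = (0, 1) — the answer is frame-independent, so this choice is without loss of generality.
1. Y is the midpoint of KN ⇒ Y = (1/2, 0)
2. G is the midpoint of DN ⇒ G = (0, 1/2)
3. Q is the midpoint of NY ⇒ Q = (1/4, 0)
2·[GQD] = 1/8, 2·[KDQ] = 3/4
[GQD]:[KDQ] = 1/8:3/4 = 1/6

[GQD]:[KDQ] = 1/6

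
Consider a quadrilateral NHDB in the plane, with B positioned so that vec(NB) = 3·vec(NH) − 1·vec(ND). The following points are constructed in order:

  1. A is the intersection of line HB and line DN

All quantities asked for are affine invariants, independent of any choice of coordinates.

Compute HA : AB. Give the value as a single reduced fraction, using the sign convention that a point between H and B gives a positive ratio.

HA:AB = -1/3

Choose coordinates N = (0, 0), H = (1, 0), D = (0, 1), B = (3, -1).
1. A is the intersection of line HB and line DN ⇒ A = (0, 1/2)
A = H + t·(B−H) with t = -1/2, so HA:AB = t:(1−t) = -1/2:3/2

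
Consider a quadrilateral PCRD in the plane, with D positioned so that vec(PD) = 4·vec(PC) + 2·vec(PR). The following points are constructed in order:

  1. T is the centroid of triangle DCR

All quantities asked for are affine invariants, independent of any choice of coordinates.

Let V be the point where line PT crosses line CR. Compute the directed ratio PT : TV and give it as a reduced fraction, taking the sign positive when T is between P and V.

Set P = (0, 0), C = (1, 0), R = (0, 1), D = (4, 2); any affine frame gives the same invariant.
1. T is the centroid of triangle DCR ⇒ T = (5/3, 1)
line PT meets CR at V = (5/8, 3/8)
T = P + t·(V−P) with t = 8/3, so PT:TV = 8/3:-5/3

PT:TV = -8/5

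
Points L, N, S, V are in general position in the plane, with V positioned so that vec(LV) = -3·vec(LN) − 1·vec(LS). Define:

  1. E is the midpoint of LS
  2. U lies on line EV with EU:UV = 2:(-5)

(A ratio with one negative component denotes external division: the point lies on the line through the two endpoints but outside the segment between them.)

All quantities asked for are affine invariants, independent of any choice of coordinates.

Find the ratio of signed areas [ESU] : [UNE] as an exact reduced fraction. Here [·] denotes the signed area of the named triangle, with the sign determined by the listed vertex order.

Work in coordinates with L = (0, 0), N = (1, 0), S = (0, 1), V = (-3, -1).
1. E is the midpoint of LS ⇒ E = (0, 1/2)
2. U lies on line EV with EU:UV = 2:(-5) ⇒ U = (2, 3/2)
2·[ESU] = -1, 2·[UNE] = -2
[ESU]:[UNE] = -1:-2 = 1/2

[ESU]:[UNE] = 1/2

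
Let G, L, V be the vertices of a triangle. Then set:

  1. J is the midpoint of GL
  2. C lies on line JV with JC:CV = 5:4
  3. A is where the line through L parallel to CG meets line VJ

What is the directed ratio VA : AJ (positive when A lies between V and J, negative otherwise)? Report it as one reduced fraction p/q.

Choose coordinates G = (0, 0), L = (1, 0), V = (0, 1).
1. J is the midpoint of GL ⇒ J = (1/2, 0)
2. C lies on line JV with JC:CV = 5:4 ⇒ C = (2/9, 5/9)
3. A is where the line through L parallel to CG meets line VJ ⇒ A = (7/9, -5/9)
A = V + t·(J−V) with t = 14/9, so VA:AJ = t:(1−t) = 14/9:-5/9

VA:AJ = -14/5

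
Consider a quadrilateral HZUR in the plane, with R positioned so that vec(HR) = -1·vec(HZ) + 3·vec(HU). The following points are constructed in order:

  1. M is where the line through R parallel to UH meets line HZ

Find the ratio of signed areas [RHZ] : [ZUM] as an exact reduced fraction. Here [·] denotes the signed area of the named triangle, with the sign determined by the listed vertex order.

Assign H = (0, 0), Z = (1, 0), U = (0, 1), R = (-1, 3) — the answer is frame-independent, so this choice is without loss of generality.
1. M is where the line through R parallel to UH meets line HZ ⇒ M = (-1, 0)
2·[RHZ] = 3, 2·[ZUM] = 2
[RHZ]:[ZUM] = 3:2 = 3/2

[RHZ]:[ZUM] = 3/2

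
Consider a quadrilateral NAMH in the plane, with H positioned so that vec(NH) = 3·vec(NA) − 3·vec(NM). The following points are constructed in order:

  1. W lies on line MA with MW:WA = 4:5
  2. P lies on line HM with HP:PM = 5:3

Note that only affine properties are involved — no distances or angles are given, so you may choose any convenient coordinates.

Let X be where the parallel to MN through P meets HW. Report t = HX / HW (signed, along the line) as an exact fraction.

t = 135/184

Work in coordinates with N = (0, 0), A = (1, 0), M = (0, 1), H = (3, -3).
1. W lies on line MA with MW:WA = 4:5 ⇒ W = (4/9, 5/9)
2. P lies on line HM with HP:PM = 5:3 ⇒ P = (9/8, -1/2)
through P parallel to MN: direction (0, -1); meets HW at X = (9/8, -9/23)
X = H + t·(W−H) with t = 135/184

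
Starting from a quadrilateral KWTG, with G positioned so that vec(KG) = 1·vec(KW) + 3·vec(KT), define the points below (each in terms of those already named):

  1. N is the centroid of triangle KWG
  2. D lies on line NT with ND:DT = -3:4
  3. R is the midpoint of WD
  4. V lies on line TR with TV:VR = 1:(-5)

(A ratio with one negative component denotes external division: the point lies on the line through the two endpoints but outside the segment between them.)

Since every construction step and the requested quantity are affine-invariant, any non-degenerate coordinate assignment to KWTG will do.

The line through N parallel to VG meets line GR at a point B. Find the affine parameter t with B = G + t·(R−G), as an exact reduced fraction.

Work in coordinates with K = (0, 0), W = (1, 0), T = (0, 1), G = (1, 3).
1. N is the centroid of triangle KWG ⇒ N = (2/3, 1)
2. D lies on line NT with ND:DT = -3:4 ⇒ D = (8/3, 1)
3. R is the midpoint of WD ⇒ R = (11/6, 1/2)
4. V lies on line TR with TV:VR = 1:(-5) ⇒ V = (-11/24, 9/8)
through N parallel to VG: direction (35/24, 15/8); meets GR at B = (41/30, 19/10)
B = G + t·(R−G) with t = 11/25

t = 11/25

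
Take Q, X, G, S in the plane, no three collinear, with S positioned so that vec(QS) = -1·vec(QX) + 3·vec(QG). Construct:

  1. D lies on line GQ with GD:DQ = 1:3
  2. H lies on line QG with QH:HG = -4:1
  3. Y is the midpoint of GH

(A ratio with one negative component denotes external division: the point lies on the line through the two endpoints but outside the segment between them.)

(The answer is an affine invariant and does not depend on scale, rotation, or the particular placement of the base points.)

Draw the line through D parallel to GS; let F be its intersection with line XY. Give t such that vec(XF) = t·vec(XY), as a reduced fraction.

Assign Q = (0, 0), X = (1, 0), G = (0, 1), S = (-1, 3) — the answer is frame-independent, so this choice is without loss of generality.
1. D lies on line GQ with GD:DQ = 1:3 ⇒ D = (0, 3/4)
2. H lies on line QG with QH:HG = -4:1 ⇒ H = (0, 4/3)
3. Y is the midpoint of GH ⇒ Y = (0, 7/6)
through D parallel to GS: direction (-1, 2); meets XY at F = (-1/2, 7/4)
F = X + t·(Y−X) with t = 3/2

t = 3/2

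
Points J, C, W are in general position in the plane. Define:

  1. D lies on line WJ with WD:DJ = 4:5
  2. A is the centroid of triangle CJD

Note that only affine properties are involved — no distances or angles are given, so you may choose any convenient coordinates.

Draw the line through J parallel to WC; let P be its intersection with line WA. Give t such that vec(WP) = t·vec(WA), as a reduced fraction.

t = 27/13

Work in coordinates with J = (0, 0), C = (1, 0), W = (0, 1).
1. D lies on line WJ with WD:DJ = 4:5 ⇒ D = (0, 5/9)
2. A is the centroid of triangle CJD ⇒ A = (1/3, 5/27)
through J parallel to WC: direction (1, -1); meets WA at P = (9/13, -9/13)
P = W + t·(A−W) with t = 27/13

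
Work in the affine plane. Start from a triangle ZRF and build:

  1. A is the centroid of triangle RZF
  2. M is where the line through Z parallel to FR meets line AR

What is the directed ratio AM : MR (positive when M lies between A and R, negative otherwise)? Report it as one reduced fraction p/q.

AM:MR = -2/3

Set Z = (0, 0), R = (1, 0), F = (0, 1); any affine frame gives the same invariant.
1. A is the centroid of triangle RZF ⇒ A = (1/3, 1/3)
2. M is where the line through Z parallel to FR meets line AR ⇒ M = (-1, 1)
M = A + t·(R−A) with t = -2, so AM:MR = t:(1−t) = -2:3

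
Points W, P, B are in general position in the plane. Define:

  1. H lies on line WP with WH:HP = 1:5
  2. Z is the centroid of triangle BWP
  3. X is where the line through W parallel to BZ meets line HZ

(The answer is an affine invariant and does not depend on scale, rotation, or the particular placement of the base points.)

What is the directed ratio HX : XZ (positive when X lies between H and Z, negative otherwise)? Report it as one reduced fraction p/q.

Choose coordinates W = (0, 0), P = (1, 0), B = (0, 1).
1. H lies on line WP with WH:HP = 1:5 ⇒ H = (1/6, 0)
2. Z is the centroid of triangle BWP ⇒ Z = (1/3, 1/3)
3. X is where the line through W parallel to BZ meets line HZ ⇒ X = (1/12, -1/6)
X = H + t·(Z−H) with t = -1/2, so HX:XZ = t:(1−t) = -1/2:3/2

HX:XZ = -1/3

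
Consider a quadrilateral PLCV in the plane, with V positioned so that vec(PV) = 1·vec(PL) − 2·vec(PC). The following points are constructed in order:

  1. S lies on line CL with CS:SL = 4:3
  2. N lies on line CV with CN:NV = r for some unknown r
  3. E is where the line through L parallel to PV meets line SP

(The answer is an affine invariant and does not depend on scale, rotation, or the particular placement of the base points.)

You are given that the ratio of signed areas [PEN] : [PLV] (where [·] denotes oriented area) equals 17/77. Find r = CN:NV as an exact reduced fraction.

r = 3/4

Set P = (0, 0), L = (1, 0), C = (0, 1), V = (1, -2); any affine frame gives the same invariant.
1. S lies on line CL with CS:SL = 4:3 ⇒ S = (4/7, 3/7)
2. With CN:NV = r, write λ = r/(r+1) so N = C + λ·(V−C); N is affine-linear in λ
3. E is where the line through L parallel to PV meets line SP ⇒ E = (8/11, 6/11)
Every point depending on N is an affine combination of N and λ-independent points, so each such coordinate is linear in λ; the λ² term in each signed area is a multiple of (V−C)×(V−C) = 0, so 2·[PEN] and 2·[PLV] are each linear in λ. Evaluating at λ=0 and λ=1:
  2·[PEN] = -30/11·λ + 8/11,   2·[PLV] = -2
So [PEN]:[PLV] = (-30/11·λ + 8/11) / (-2). Setting this equal to 17/77:
  -30/11·λ + 8/11 = 17/77·(-2)  ⇒  λ = 3/7
Then r = λ/(1−λ) = (3/7)/(4/7) = 3/4. Check: with r = 3/4, N = (3/7, -2/7) and [PEN]:[PLV] = 17/77 as required.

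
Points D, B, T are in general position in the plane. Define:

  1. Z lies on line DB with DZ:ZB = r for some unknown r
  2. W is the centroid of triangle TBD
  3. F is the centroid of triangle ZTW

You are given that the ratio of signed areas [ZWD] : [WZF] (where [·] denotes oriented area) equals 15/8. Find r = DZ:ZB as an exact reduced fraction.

Set D = (0, 0), B = (1, 0), T = (0, 1); any affine frame gives the same invariant.
1. With DZ:ZB = r, write λ = r/(r+1) so Z = D + λ·(B−D); Z is affine-linear in λ
2. W is the centroid of triangle TBD ⇒ W = (1/3, 1/3)
3. F is the centroid of triangle ZTW ⇒ F is an affine combination of earlier points and hence also affine-linear in λ
Every point depending on Z is an affine combination of Z and λ-independent points, so each such coordinate is linear in λ; the λ² term in each signed area is a multiple of (B−D)×(B−D) = 0, so 2·[ZWD] and 2·[WZF] are each linear in λ. Evaluating at λ=0 and λ=1:
  2·[ZWD] = 1/3·λ,   2·[WZF] = 2/9·λ − 1/9
So [ZWD]:[WZF] = (1/3·λ) / (2/9·λ − 1/9). Setting this equal to 15/8:
  1/3·λ = 15/8·(2/9·λ − 1/9)  ⇒  λ = 5/2
Then r = λ/(1−λ) = (5/2)/(-3/2) = -5/3. Check: with r = -5/3, Z = (5/2, 0) and [ZWD]:[WZF] = 15/8 as required.

r = -5/3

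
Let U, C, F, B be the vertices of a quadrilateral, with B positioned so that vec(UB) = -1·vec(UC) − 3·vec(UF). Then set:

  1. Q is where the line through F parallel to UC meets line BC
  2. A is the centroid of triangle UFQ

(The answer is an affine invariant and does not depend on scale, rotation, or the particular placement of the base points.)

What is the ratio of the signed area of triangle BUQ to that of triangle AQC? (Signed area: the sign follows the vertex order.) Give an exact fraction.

Choose coordinates U = (0, 0), C = (1, 0), F = (0, 1), B = (-1, -3).
1. Q is where the line through F parallel to UC meets line BC ⇒ Q = (5/3, 1)
2. A is the centroid of triangle UFQ ⇒ A = (5/9, 2/3)
2·[BUQ] = -4, 2·[AQC] = -8/9
[BUQ]:[AQC] = -4:-8/9 = 9/2

[BUQ]:[AQC] = 9/2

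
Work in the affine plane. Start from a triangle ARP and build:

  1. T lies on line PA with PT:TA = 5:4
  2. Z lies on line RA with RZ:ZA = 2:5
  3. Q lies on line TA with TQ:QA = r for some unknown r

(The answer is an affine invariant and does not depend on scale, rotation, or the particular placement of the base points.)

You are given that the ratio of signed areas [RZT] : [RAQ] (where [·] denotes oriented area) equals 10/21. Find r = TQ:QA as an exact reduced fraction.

Choose coordinates A = (0, 0), R = (1, 0), P = (0, 1).
1. T lies on line PA with PT:TA = 5:4 ⇒ T = (0, 4/9)
2. Z lies on line RA with RZ:ZA = 2:5 ⇒ Z = (5/7, 0)
3. With TQ:QA = r, write λ = r/(r+1) so Q = T + λ·(A−T); Q is affine-linear in λ
Every point depending on Q is an affine combination of Q and λ-independent points, so each such coordinate is linear in λ; the λ² term in each signed area is a multiple of (A−T)×(A−T) = 0, so 2·[RZT] and 2·[RAQ] are each linear in λ. Evaluating at λ=0 and λ=1:
  2·[RZT] = -8/63,   2·[RAQ] = 4/9·λ − 4/9
So [RZT]:[RAQ] = (-8/63) / (4/9·λ − 4/9). Setting this equal to 10/21:
  -8/63 = 10/21·(4/9·λ − 4/9)  ⇒  λ = 2/5
Then r = λ/(1−λ) = (2/5)/(3/5) = 2/3. Check: with r = 2/3, Q = (0, 4/15) and [RZT]:[RAQ] = 10/21 as required.

r = 2/3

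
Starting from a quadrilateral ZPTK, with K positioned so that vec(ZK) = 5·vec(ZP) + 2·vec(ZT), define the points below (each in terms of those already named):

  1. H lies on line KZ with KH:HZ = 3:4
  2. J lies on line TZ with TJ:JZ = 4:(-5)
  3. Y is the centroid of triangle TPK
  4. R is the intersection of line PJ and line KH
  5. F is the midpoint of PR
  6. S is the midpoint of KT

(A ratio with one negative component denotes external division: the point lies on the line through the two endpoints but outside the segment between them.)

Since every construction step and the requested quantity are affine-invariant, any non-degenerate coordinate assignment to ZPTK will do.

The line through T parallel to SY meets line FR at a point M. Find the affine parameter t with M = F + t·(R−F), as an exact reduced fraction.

Work in coordinates with Z = (0, 0), P = (1, 0), T = (0, 1), K = (5, 2).
1. H lies on line KZ with KH:HZ = 3:4 ⇒ H = (20/7, 8/7)
2. J lies on line TZ with TJ:JZ = 4:(-5) ⇒ J = (0, 5)
3. Y is the centroid of triangle TPK ⇒ Y = (2, 1)
4. R is the intersection of line PJ and line KH ⇒ R = (25/27, 10/27)
5. F is the midpoint of PR ⇒ F = (26/27, 5/27)
6. S is the midpoint of KT ⇒ S = (5/2, 3/2)
through T parallel to SY: direction (-1/2, -1/2); meets FR at M = (2/3, 5/3)
M = F + t·(R−F) with t = 8

t = 8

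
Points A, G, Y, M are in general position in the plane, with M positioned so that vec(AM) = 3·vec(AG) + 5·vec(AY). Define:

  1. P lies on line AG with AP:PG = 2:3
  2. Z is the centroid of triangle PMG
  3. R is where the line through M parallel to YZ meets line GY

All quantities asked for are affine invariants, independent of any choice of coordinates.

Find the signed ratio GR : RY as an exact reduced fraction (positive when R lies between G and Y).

GR:RY = -45/29

Choose coordinates A = (0, 0), G = (1, 0), Y = (0, 1), M = (3, 5).
1. P lies on line AG with AP:PG = 2:3 ⇒ P = (2/5, 0)
2. Z is the centroid of triangle PMG ⇒ Z = (22/15, 5/3)
3. R is where the line through M parallel to YZ meets line GY ⇒ R = (-29/16, 45/16)
R = G + t·(Y−G) with t = 45/16, so GR:RY = t:(1−t) = 45/16:-29/16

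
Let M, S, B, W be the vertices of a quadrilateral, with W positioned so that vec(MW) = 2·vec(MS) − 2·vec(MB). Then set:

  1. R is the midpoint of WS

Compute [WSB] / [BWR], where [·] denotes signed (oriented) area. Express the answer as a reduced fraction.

[WSB]:[BWR] = 2

Assign M = (0, 0), S = (1, 0), B = (0, 1), W = (2, -2) — the answer is frame-independent, so this choice is without loss of generality.
1. R is the midpoint of WS ⇒ R = (3/2, -1)
2·[WSB] = 1, 2·[BWR] = 1/2
[WSB]:[BWR] = 1:1/2 = 2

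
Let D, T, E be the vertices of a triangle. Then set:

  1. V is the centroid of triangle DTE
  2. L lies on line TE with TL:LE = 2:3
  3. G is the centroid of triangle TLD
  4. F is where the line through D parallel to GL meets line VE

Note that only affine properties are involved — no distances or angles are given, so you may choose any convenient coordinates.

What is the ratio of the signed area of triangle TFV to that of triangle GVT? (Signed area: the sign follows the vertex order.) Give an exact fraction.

Work in coordinates with D = (0, 0), T = (1, 0), E = (0, 1).
1. V is the centroid of triangle DTE ⇒ V = (1/3, 1/3)
2. L lies on line TE with TL:LE = 2:3 ⇒ L = (3/5, 2/5)
3. G is the centroid of triangle TLD ⇒ G = (8/15, 2/15)
4. F is where the line through D parallel to GL meets line VE ⇒ F = (1/6, 2/3)
2·[TFV] = 1/6, 2·[GVT] = -1/15
[TFV]:[GVT] = 1/6:-1/15 = -5/2

[TFV]:[GVT] = -5/2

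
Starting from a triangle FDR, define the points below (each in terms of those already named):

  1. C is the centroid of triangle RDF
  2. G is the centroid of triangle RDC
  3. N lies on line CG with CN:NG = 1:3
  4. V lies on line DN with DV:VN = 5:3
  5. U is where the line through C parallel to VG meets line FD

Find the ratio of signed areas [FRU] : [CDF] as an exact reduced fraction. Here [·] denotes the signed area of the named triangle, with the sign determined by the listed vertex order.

Assign F = (0, 0), D = (1, 0), R = (0, 1) — the answer is frame-independent, so this choice is without loss of generality.
1. C is the centroid of triangle RDF ⇒ C = (1/3, 1/3)
2. G is the centroid of triangle RDC ⇒ G = (4/9, 4/9)
3. N lies on line CG with CN:NG = 1:3 ⇒ N = (13/36, 13/36)
4. V lies on line DN with DV:VN = 5:3 ⇒ V = (173/288, 65/288)
5. U is where the line through C parallel to VG meets line FD ⇒ U = (4/7, 0)
2·[FRU] = -4/7, 2·[CDF] = -1/3
[FRU]:[CDF] = -4/7:-1/3 = 12/7

[FRU]:[CDF] = 12/7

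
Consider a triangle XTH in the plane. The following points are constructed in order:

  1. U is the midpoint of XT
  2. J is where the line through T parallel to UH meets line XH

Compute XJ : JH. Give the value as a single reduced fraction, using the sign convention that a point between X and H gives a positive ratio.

Assign X = (0, 0), T = (1, 0), H = (0, 1) — the answer is frame-independent, so this choice is without loss of generality.
1. U is the midpoint of XT ⇒ U = (1/2, 0)
2. J is where the line through T parallel to UH meets line XH ⇒ J = (0, 2)
J = X + t·(H−X) with t = 2, so XJ:JH = t:(1−t) = 2:-1

XJ:JH = -2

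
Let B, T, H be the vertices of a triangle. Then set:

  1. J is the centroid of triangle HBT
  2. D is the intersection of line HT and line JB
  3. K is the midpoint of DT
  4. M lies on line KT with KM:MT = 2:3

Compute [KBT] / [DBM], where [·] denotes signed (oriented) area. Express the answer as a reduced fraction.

[KBT]:[DBM] = 5/7

Set B = (0, 0), T = (1, 0), H = (0, 1); any affine frame gives the same invariant.
1. J is the centroid of triangle HBT ⇒ J = (1/3, 1/3)
2. D is the intersection of line HT and line JB ⇒ D = (1/2, 1/2)
3. K is the midpoint of DT ⇒ K = (3/4, 1/4)
4. M lies on line KT with KM:MT = 2:3 ⇒ M = (17/20, 3/20)
2·[KBT] = 1/4, 2·[DBM] = 7/20
[KBT]:[DBM] = 1/4:7/20 = 5/7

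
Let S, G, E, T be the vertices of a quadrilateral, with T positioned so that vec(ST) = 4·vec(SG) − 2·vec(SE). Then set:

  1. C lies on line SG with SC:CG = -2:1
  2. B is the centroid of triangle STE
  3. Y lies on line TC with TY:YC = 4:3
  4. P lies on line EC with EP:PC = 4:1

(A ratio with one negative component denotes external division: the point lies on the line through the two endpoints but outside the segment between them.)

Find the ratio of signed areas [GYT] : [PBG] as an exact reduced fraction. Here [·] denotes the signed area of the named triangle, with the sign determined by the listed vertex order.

Work in coordinates with S = (0, 0), G = (1, 0), E = (0, 1), T = (4, -2).
1. C lies on line SG with SC:CG = -2:1 ⇒ C = (2, 0)
2. B is the centroid of triangle STE ⇒ B = (4/3, -1/3)
3. Y lies on line TC with TY:YC = 4:3 ⇒ Y = (20/7, -6/7)
4. P lies on line EC with EP:PC = 4:1 ⇒ P = (8/5, 1/5)
2·[GYT] = -8/7, 2·[PBG] = -4/15
[GYT]:[PBG] = -8/7:-4/15 = 30/7

[GYT]:[PBG] = 30/7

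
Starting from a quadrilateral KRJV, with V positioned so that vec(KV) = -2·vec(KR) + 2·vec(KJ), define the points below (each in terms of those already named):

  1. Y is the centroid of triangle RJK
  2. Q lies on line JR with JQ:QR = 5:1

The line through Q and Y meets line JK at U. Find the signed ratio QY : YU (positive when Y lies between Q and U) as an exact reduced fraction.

Work in coordinates with K = (0, 0), R = (1, 0), J = (0, 1), V = (-2, 2).
1. Y is the centroid of triangle RJK ⇒ Y = (1/3, 1/3)
2. Q lies on line JR with JQ:QR = 5:1 ⇒ Q = (5/6, 1/6)
line QY meets JK at U = (0, 4/9)
Y = Q + t·(U−Q) with t = 3/5, so QY:YU = 3/5:2/5

QY:YU = 3/2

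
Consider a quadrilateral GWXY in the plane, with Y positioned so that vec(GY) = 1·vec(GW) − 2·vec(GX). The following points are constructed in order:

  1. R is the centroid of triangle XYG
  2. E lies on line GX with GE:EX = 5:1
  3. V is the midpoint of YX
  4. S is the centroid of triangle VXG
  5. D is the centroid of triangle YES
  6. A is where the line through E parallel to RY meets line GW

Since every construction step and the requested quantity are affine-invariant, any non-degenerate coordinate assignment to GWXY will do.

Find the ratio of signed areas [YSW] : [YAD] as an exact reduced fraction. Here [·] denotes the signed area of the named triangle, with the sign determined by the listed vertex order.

[YSW]:[YAD] = -15

Choose coordinates G = (0, 0), W = (1, 0), X = (0, 1), Y = (1, -2).
1. R is the centroid of triangle XYG ⇒ R = (1/3, -1/3)
2. E lies on line GX with GE:EX = 5:1 ⇒ E = (0, 5/6)
3. V is the midpoint of YX ⇒ V = (1/2, -1/2)
4. S is the centroid of triangle VXG ⇒ S = (1/6, 1/6)
5. D is the centroid of triangle YES ⇒ D = (7/18, -1/3)
6. A is where the line through E parallel to RY meets line GW ⇒ A = (1/3, 0)
2·[YSW] = -5/3, 2·[YAD] = 1/9
[YSW]:[YAD] = -5/3:1/9 = -15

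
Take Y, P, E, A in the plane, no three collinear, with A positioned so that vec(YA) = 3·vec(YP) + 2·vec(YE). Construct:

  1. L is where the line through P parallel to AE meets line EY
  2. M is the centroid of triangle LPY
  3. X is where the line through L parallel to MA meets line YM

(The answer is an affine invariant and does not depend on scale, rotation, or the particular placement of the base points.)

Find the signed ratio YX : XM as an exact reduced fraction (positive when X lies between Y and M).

YX:XM = 8

Work in coordinates with Y = (0, 0), P = (1, 0), E = (0, 1), A = (3, 2).
1. L is where the line through P parallel to AE meets line EY ⇒ L = (0, -1/3)
2. M is the centroid of triangle LPY ⇒ M = (1/3, -1/9)
3. X is where the line through L parallel to MA meets line YM ⇒ X = (8/27, -8/81)
X = Y + t·(M−Y) with t = 8/9, so YX:XM = t:(1−t) = 8/9:1/9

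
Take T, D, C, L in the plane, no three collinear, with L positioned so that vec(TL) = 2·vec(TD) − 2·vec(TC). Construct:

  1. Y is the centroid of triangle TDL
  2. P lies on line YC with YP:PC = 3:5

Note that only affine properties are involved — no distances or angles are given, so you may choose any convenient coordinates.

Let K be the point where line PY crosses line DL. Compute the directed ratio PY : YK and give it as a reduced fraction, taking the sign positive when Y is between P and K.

PY:YK = 3/16

Choose coordinates T = (0, 0), D = (1, 0), C = (0, 1), L = (2, -2).
1. Y is the centroid of triangle TDL ⇒ Y = (1, -2/3)
2. P lies on line YC with YP:PC = 3:5 ⇒ P = (5/8, -1/24)
line PY meets DL at K = (3, -4)
Y = P + t·(K−P) with t = 3/19, so PY:YK = 3/19:16/19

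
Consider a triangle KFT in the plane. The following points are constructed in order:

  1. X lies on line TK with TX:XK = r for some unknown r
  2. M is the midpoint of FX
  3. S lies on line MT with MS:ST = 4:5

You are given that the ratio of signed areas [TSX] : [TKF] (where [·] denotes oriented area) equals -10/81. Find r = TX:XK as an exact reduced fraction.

Assign K = (0, 0), F = (1, 0), T = (0, 1) — the answer is frame-independent, so this choice is without loss of generality.
1. With TX:XK = r, write λ = r/(r+1) so X = T + λ·(K−T); X is affine-linear in λ
2. M is the midpoint of FX ⇒ M is an affine combination of earlier points and hence also affine-linear in λ
3. S lies on line MT with MS:ST = 4:5 ⇒ S is an affine combination of earlier points and hence also affine-linear in λ
Every point depending on X is an affine combination of X and λ-independent points, so each such coordinate is linear in λ; the λ² term in each signed area is a multiple of (K−T)×(K−T) = 0, so 2·[TSX] and 2·[TKF] are each linear in λ. Evaluating at λ=0 and λ=1:
  2·[TSX] = -5/18·λ,   2·[TKF] = 1
So [TSX]:[TKF] = (-5/18·λ) / (1). Setting this equal to -10/81:
  -5/18·λ = -10/81·(1)  ⇒  λ = 4/9
Then r = λ/(1−λ) = (4/9)/(5/9) = 4/5. Check: with r = 4/5, X = (0, 5/9) and [TSX]:[TKF] = -10/81 as required.

r = 4/5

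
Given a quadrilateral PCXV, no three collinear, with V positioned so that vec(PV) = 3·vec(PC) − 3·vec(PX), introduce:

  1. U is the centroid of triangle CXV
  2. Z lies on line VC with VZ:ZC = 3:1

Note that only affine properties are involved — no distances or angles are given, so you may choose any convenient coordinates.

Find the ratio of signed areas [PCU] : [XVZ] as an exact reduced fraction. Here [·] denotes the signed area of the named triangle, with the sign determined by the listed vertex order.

[PCU]:[XVZ] = -8/9

Choose coordinates P = (0, 0), C = (1, 0), X = (0, 1), V = (3, -3).
1. U is the centroid of triangle CXV ⇒ U = (4/3, -2/3)
2. Z lies on line VC with VZ:ZC = 3:1 ⇒ Z = (3/2, -3/4)
2·[PCU] = -2/3, 2·[XVZ] = 3/4
[PCU]:[XVZ] = -2/3:3/4 = -8/9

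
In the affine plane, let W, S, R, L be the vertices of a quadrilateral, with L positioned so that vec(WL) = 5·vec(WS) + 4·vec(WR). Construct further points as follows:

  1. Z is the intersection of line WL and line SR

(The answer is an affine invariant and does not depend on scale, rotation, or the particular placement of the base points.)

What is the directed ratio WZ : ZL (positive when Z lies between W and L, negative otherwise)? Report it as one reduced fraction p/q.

WZ:ZL = 1/8

Choose coordinates W = (0, 0), S = (1, 0), R = (0, 1), L = (5, 4).
1. Z is the intersection of line WL and line SR ⇒ Z = (5/9, 4/9)
Z = W + t·(L−W) with t = 1/9, so WZ:ZL = t:(1−t) = 1/9:8/9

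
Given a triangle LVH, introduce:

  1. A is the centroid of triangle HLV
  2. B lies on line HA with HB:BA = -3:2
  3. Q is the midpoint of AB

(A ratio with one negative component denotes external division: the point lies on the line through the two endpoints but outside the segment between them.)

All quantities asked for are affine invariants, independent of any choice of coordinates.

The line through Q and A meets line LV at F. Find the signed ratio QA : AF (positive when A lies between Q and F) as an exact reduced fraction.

QA:AF = -2

Set L = (0, 0), V = (1, 0), H = (0, 1); any affine frame gives the same invariant.
1. A is the centroid of triangle HLV ⇒ A = (1/3, 1/3)
2. B lies on line HA with HB:BA = -3:2 ⇒ B = (1, -1)
3. Q is the midpoint of AB ⇒ Q = (2/3, -1/3)
line QA meets LV at F = (1/2, 0)
A = Q + t·(F−Q) with t = 2, so QA:AF = 2:-1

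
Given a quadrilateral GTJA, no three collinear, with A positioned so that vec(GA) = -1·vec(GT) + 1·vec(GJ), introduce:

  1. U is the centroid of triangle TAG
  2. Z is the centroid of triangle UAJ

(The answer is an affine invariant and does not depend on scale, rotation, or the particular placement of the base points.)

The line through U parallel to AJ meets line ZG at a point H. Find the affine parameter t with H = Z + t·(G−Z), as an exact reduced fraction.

t = 4/7

Set G = (0, 0), T = (1, 0), J = (0, 1), A = (-1, 1); any affine frame gives the same invariant.
1. U is the centroid of triangle TAG ⇒ U = (0, 1/3)
2. Z is the centroid of triangle UAJ ⇒ Z = (-1/3, 7/9)
through U parallel to AJ: direction (1, 0); meets ZG at H = (-1/7, 1/3)
H = Z + t·(G−Z) with t = 4/7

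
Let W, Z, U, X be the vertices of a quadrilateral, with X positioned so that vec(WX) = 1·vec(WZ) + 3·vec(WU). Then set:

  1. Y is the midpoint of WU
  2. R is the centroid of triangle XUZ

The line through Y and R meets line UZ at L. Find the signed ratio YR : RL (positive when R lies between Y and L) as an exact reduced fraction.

Assign W = (0, 0), Z = (1, 0), U = (0, 1), X = (1, 3) — the answer is frame-independent, so this choice is without loss of generality.
1. Y is the midpoint of WU ⇒ Y = (0, 1/2)
2. R is the centroid of triangle XUZ ⇒ R = (2/3, 4/3)
line YR meets UZ at L = (2/9, 7/9)
R = Y + t·(L−Y) with t = 3, so YR:RL = 3:-2

YR:RL = -3/2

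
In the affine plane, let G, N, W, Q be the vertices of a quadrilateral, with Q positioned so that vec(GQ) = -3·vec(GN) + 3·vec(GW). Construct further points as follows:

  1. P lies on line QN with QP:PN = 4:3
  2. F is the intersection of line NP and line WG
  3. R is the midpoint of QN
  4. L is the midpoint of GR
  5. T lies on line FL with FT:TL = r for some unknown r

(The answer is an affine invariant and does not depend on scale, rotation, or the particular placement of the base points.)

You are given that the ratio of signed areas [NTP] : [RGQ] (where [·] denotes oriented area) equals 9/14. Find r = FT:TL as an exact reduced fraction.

r = -3

Work in coordinates with G = (0, 0), N = (1, 0), W = (0, 1), Q = (-3, 3).
1. P lies on line QN with QP:PN = 4:3 ⇒ P = (-5/7, 9/7)
2. F is the intersection of line NP and line WG ⇒ F = (0, 3/4)
3. R is the midpoint of QN ⇒ R = (-1, 3/2)
4. L is the midpoint of GR ⇒ L = (-1/2, 3/4)
5. With FT:TL = r, write λ = r/(r+1) so T = F + λ·(L−F); T is affine-linear in λ
Every point depending on T is an affine combination of T and λ-independent points, so each such coordinate is linear in λ; the λ² term in each signed area is a multiple of (L−F)×(L−F) = 0, so 2·[NTP] and 2·[RGQ] are each linear in λ. Evaluating at λ=0 and λ=1:
  2·[NTP] = -9/14·λ,   2·[RGQ] = -3/2
So [NTP]:[RGQ] = (-9/14·λ) / (-3/2). Setting this equal to 9/14:
  -9/14·λ = 9/14·(-3/2)  ⇒  λ = 3/2
Then r = λ/(1−λ) = (3/2)/(-1/2) = -3. Check: with r = -3, T = (-3/4, 3/4) and [NTP]:[RGQ] = 9/14 as required.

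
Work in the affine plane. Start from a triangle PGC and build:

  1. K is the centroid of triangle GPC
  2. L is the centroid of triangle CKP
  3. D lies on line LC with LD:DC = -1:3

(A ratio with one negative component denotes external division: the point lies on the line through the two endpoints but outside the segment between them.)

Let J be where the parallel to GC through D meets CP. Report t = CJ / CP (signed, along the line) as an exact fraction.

t = 2/3

Choose coordinates P = (0, 0), G = (1, 0), C = (0, 1).
1. K is the centroid of triangle GPC ⇒ K = (1/3, 1/3)
2. L is the centroid of triangle CKP ⇒ L = (1/9, 4/9)
3. D lies on line LC with LD:DC = -1:3 ⇒ D = (1/6, 1/6)
through D parallel to GC: direction (-1, 1); meets CP at J = (0, 1/3)
J = C + t·(P−C) with t = 2/3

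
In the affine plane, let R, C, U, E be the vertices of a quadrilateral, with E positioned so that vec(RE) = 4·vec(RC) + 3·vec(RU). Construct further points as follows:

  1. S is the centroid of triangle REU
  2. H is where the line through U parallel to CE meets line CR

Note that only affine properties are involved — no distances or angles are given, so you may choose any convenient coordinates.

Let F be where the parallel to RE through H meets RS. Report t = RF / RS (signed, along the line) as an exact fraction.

t = 9/4

Choose coordinates R = (0, 0), C = (1, 0), U = (0, 1), E = (4, 3).
1. S is the centroid of triangle REU ⇒ S = (4/3, 4/3)
2. H is where the line through U parallel to CE meets line CR ⇒ H = (-1, 0)
through H parallel to RE: direction (4, 3); meets RS at F = (3, 3)
F = R + t·(S−R) with t = 9/4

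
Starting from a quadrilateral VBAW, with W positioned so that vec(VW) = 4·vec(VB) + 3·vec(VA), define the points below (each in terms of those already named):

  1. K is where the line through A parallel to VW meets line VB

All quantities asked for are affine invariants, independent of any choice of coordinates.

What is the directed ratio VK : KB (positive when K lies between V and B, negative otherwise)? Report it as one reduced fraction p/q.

VK:KB = -4/7

Choose coordinates V = (0, 0), B = (1, 0), A = (0, 1), W = (4, 3).
1. K is where the line through A parallel to VW meets line VB ⇒ K = (-4/3, 0)
K = V + t·(B−V) with t = -4/3, so VK:KB = t:(1−t) = -4/3:7/3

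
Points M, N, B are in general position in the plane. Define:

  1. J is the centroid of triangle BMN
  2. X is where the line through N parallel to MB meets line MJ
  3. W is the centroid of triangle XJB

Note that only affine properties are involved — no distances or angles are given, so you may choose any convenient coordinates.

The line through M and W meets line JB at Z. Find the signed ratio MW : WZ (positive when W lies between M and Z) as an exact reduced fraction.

Set M = (0, 0), N = (1, 0), B = (0, 1); any affine frame gives the same invariant.
1. J is the centroid of triangle BMN ⇒ J = (1/3, 1/3)
2. X is where the line through N parallel to MB meets line MJ ⇒ X = (1, 1)
3. W is the centroid of triangle XJB ⇒ W = (4/9, 7/9)
line MW meets JB at Z = (4/15, 7/15)
W = M + t·(Z−M) with t = 5/3, so MW:WZ = 5/3:-2/3

MW:WZ = -5/2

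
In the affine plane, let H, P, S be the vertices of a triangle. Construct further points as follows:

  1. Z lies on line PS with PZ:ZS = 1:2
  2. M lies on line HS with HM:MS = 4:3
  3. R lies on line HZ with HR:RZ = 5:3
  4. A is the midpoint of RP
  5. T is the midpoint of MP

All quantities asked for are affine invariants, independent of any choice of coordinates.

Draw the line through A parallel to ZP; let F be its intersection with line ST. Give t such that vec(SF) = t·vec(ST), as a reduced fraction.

t = 7/8

Choose coordinates H = (0, 0), P = (1, 0), S = (0, 1).
1. Z lies on line PS with PZ:ZS = 1:2 ⇒ Z = (2/3, 1/3)
2. M lies on line HS with HM:MS = 4:3 ⇒ M = (0, 4/7)
3. R lies on line HZ with HR:RZ = 5:3 ⇒ R = (5/12, 5/24)
4. A is the midpoint of RP ⇒ A = (17/24, 5/48)
5. T is the midpoint of MP ⇒ T = (1/2, 2/7)
through A parallel to ZP: direction (1/3, -1/3); meets ST at F = (7/16, 3/8)
F = S + t·(T−S) with t = 7/8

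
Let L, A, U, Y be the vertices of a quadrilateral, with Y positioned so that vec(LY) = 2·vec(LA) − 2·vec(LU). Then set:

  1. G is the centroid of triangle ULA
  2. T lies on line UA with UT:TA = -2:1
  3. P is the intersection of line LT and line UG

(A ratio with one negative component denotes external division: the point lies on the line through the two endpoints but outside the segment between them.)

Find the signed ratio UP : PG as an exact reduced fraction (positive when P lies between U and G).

Work in coordinates with L = (0, 0), A = (1, 0), U = (0, 1), Y = (2, -2).
1. G is the centroid of triangle ULA ⇒ G = (1/3, 1/3)
2. T lies on line UA with UT:TA = -2:1 ⇒ T = (2, -1)
3. P is the intersection of line LT and line UG ⇒ P = (2/3, -1/3)
P = U + t·(G−U) with t = 2, so UP:PG = t:(1−t) = 2:-1

UP:PG = -2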